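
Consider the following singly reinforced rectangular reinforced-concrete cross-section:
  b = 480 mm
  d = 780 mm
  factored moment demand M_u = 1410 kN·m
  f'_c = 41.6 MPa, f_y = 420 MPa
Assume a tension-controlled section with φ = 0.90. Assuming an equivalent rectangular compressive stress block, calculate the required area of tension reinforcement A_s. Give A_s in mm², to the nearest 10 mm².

M_n = M_u/φ = 1410/0.90 = 1566.67 kN·m.
With M_n = 0.85 f'_c a b (d − a/2), solve the quadratic for a:
a = d − √(d² − 2M_n/(0.85 f'_c b)) = 780 − √(780² − 2 × 1566.67×10⁶/(0.85 × 41.6 × 480)) = 129.01 mm.
A_s = 0.85 f'_c a b / f_y = 0.85 × 41.6 × 129.01 × 480 / 420 = 5213.5 mm².

A_s ≈ 5210 mm²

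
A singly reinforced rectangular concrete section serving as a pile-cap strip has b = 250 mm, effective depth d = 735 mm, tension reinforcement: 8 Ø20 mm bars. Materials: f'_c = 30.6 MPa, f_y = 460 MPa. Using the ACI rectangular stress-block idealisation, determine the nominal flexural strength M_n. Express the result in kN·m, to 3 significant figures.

A_s = 8 × 314 = 2512 mm².
T = A_s f_y = 2512 × 460 = 1155520 N = 1155.52 kN.
From C = T: a = T/(0.85 f'_c b) = 1155520/(0.85 × 30.6 × 250) = 177.70 mm.
M_n = T(d − a/2) = 1155.52 kN × (735 − 88.85) mm = 746.64 kN·m.

M_n ≈ 747 kN·m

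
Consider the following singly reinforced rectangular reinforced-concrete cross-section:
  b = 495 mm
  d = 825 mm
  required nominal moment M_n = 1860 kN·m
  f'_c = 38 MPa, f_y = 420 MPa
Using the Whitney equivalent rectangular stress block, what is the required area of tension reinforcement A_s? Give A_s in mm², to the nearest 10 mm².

A_s ≈ 5930 mm²

With M_n = 0.85 f'_c a b (d − a/2), solve the quadratic for a:
a = d − √(d² − 2M_n/(0.85 f'_c b)) = 825 − √(825² − 2 × 1860×10⁶/(0.85 × 38 × 495)) = 155.70 mm.
A_s = 0.85 f'_c a b / f_y = 0.85 × 38 × 155.70 × 495 / 420 = 5927.2 mm².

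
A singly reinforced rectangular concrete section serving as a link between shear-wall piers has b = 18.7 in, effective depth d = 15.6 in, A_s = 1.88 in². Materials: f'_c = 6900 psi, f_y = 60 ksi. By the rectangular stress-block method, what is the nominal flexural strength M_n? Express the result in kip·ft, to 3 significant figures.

M_n ≈ 142 kip·ft

T = A_s f_y = 1.88 × 60 = 112.8 kips.
a = T/(0.85 f'_c b) = 112.8/(0.85 × 6.9 × 18.7) = 1.028 in.
M_n = T(d − a/2) = 112.8 × (15.6 − 0.514) = 1701.7 kip·in = 1701.7/12 = 141.81 kip·ft.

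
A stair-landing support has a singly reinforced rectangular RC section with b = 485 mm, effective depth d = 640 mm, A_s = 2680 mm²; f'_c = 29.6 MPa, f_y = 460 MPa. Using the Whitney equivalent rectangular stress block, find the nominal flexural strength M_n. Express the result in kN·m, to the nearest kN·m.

M_n ≈ 727 kN·m

T = A_s f_y = 2680 × 460 = 1232800 N = 1232.8 kN.
From C = T: a = T/(0.85 f'_c b) = 1232800/(0.85 × 29.6 × 485) = 101.03 mm.
M_n = T(d − a/2) = 1232.8 kN × (640 − 50.515) mm = 726.72 kN·m.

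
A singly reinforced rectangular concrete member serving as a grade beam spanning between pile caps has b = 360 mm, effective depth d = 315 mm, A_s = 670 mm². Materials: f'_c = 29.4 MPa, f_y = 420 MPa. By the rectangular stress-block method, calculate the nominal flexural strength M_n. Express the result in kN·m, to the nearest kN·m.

M_n ≈ 84 kN·m

T = A_s f_y = 670 × 420 = 281400 N = 281.4 kN.
From C = T: a = T/(0.85 f'_c b) = 281400/(0.85 × 29.4 × 360) = 31.28 mm.
M_n = T(d − a/2) = 281.4 kN × (315 − 15.64) mm = 84.24 kN·m.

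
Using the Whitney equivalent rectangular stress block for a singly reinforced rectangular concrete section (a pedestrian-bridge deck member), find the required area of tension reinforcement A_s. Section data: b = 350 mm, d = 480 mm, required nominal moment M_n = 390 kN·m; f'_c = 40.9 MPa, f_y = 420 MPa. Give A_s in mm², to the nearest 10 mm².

With M_n = 0.85 f'_c a b (d − a/2), solve the quadratic for a:
a = d − √(d² − 2M_n/(0.85 f'_c b)) = 480 − √(480² − 2 × 390×10⁶/(0.85 × 40.9 × 350)) = 72.21 mm.
A_s = 0.85 f'_c a b / f_y = 0.85 × 40.9 × 72.21 × 350 / 420 = 2092.0 mm².

A_s ≈ 2090 mm²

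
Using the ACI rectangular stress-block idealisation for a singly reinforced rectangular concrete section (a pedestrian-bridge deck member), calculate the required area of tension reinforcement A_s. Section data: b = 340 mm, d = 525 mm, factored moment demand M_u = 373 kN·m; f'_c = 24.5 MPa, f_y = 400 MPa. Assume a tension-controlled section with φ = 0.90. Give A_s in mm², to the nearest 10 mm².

A_s ≈ 2240 mm²

M_n = M_u/φ = 373/0.90 = 414.444 kN·m.
With M_n = 0.85 f'_c a b (d − a/2), solve the quadratic for a:
a = d − √(d² − 2M_n/(0.85 f'_c b)) = 525 − √(525² − 2 × 414.444×10⁶/(0.85 × 24.5 × 340)) = 126.81 mm.
A_s = 0.85 f'_c a b / f_y = 0.85 × 24.5 × 126.81 × 340 / 400 = 2244.7 mm².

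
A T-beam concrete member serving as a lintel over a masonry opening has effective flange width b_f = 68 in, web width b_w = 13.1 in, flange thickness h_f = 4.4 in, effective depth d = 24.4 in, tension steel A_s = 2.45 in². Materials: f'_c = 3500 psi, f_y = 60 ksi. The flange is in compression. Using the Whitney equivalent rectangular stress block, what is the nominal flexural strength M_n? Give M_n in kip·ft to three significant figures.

Tension: T = A_s f_y = 2.45 × 60 = 147 kips.
Try a within the flange: a = T/(0.85 f'_c b_f) = 147/(0.85 × 3.5 × 68) = 0.727 in.
Since a = 0.727 ≤ h_f = 4.4 in, the stress block lies entirely in the flange; analyse as a rectangular beam of width b_f.
M_n = T(d − a/2) = 147 × (24.4 − 0.3635) = 3533.4 kip·in.
M_n = 3533.4/12 = 294.45 kip·ft.

M_n ≈ 294 kip·ft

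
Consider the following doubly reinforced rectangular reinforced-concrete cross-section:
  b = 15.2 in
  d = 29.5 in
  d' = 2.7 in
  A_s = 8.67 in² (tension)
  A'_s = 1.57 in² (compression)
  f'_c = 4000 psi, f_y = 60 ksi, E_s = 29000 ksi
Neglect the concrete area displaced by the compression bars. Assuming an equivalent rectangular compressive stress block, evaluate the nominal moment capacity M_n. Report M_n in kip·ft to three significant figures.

Assume both steels yield.
a = (A_s − A'_s) f_y/(0.85 f'_c b) = (8.67 − 1.57) × 60/(0.85 × 4 × 15.2) = 8.243 in.
c = a/β₁ = 8.243/0.85 = 9.698 in; ε'_s = 0.003(c − d')/c = 0.0022 ≥ ε_y = 0.0021, so the compression steel yields.
M_n = (A_s − A'_s) f_y (d − a/2) + A'_s f_y (d − d') = 426 × (29.5 − 4.1215) + 94.2 × (29.5 − 2.7) = 10811.2 + 2524.6 = 13335.8 kip·in = 13335.8/12 = 1111.32 kip·ft.

M_n ≈ 1110 kip·ft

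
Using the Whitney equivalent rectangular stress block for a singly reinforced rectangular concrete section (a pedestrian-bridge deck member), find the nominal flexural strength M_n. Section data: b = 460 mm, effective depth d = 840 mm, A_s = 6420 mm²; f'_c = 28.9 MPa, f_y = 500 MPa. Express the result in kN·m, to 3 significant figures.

T = A_s f_y = 6420 × 500 = 3210000 N = 3210 kN.
From C = T: a = T/(0.85 f'_c b) = 3210000/(0.85 × 28.9 × 460) = 284.07 mm.
M_n = T(d − a/2) = 3210 kN × (840 − 142.035) mm = 2240.47 kN·m.

M_n ≈ 2240 kN·m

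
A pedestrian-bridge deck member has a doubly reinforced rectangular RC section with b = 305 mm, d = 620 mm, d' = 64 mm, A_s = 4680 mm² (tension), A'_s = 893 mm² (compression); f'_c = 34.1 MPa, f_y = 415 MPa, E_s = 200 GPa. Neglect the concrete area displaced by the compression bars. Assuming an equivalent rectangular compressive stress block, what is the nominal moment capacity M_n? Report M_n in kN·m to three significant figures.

Assume both tension and compression steel yield.
Net tension couple steel: A_s − A'_s = 3787 mm².
a = (A_s − A'_s) f_y / (0.85 f'_c b) = 1571605/(0.85 × 34.1 × 305) = 177.77 mm.
c = a/β₁ = 177.77/0.806 = 220.56 mm; ε'_s = 0.003(c − d')/c = 0.0021 ≥ f_y/E_s = 0.0021, so compression steel does yield.
M_n = (A_s − A'_s) f_y (d − a/2) + A'_s f_y (d − d') = [1571605 × (620 − 88.885) + 370595 × (620 − 64)] × 10⁻⁶ = 834.70 + 206.05 = 1040.75 kN·m.

M_n ≈ 1040 kN·m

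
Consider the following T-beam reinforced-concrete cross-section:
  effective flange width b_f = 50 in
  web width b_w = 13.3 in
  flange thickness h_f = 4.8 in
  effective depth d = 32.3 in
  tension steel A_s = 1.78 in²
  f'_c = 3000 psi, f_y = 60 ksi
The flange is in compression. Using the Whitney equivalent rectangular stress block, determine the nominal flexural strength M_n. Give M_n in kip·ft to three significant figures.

M_n ≈ 284 kip·ft

Tension: T = A_s f_y = 1.78 × 60 = 106.8 kips.
Try a within the flange: a = T/(0.85 f'_c b_f) = 106.8/(0.85 × 3 × 50) = 0.838 in.
Since a = 0.838 ≤ h_f = 4.8 in, the stress block lies entirely in the flange; analyse as a rectangular beam of width b_f.
M_n = T(d − a/2) = 106.8 × (32.3 − 0.419) = 3404.9 kip·in.
M_n = 3404.9/12 = 283.74 kip·ft.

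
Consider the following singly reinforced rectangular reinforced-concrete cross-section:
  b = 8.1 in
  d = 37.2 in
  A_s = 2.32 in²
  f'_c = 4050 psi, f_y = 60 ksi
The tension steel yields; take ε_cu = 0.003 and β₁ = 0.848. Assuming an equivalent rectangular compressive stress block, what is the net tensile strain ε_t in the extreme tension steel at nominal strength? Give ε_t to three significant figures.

ε_t ≈ 0.0160

a = A_s f_y/(0.85 f'_c b) = 4.992 in.
β₁ = 0.848, so c = a/β₁ = 4.992/0.848 = 5.887 in.
From the linear strain diagram with ε_cu = 0.003: ε_t = 0.003 (d − c)/c = 0.003 × (37.2 − 5.887)/5.887 = 0.0160.
Since ε_t ≥ 0.005, the section is tension-controlled.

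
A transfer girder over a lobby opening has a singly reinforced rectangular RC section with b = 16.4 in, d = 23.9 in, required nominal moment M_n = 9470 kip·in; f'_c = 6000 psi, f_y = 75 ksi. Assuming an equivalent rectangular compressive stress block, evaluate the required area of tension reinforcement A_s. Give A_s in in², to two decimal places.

A_s ≈ 5.95 in²

From M_n = 0.85 f'_c a b (d − a/2):
a = d − √(d² − 2M_n/(0.85 f'_c b)) = 23.9 − √(23.9² − 2 × 9470/(0.85 × 6 × 16.4)) = 5.332 in.
A_s = 0.85 f'_c a b / f_y = 0.85 × 6 × 5.332 × 16.4 / 75 = 5.946 in².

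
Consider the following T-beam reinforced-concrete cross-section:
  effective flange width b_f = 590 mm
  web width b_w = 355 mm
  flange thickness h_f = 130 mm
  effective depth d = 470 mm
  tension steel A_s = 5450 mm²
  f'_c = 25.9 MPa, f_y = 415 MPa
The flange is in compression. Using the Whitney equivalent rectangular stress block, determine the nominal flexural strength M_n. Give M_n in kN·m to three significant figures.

Tension: T = A_s f_y = 5450 × 415 = 2261750 N.
Try a within the flange: a = T/(0.85 f'_c b_f) = 2261750/(0.85 × 25.9 × 590) = 174.13 mm.
a = 174.13 > h_f = 130 mm: the block extends into the web. Split into flange-overhang and web parts.
C_f = 0.85 f'_c (b_f − b_w) h_f = 0.85 × 25.9 × (590 − 355) × 130 = 672558 N.
Remaining web compression depth: a_w = (T − C_f)/(0.85 f'_c b_w) = (2261750 − 672558)/(0.85 × 25.9 × 355) = 203.34 mm.
M_n = C_f(d − h_f/2) + (T − C_f)(d − a_w/2) = 672558 × (470 − 65) + 1589192 × (470 − 101.67) = 272.39 + 585.35 = 857.74 × 10⁶ N·mm.
M_n = 857.74 kN·m.

M_n ≈ 858 kN·m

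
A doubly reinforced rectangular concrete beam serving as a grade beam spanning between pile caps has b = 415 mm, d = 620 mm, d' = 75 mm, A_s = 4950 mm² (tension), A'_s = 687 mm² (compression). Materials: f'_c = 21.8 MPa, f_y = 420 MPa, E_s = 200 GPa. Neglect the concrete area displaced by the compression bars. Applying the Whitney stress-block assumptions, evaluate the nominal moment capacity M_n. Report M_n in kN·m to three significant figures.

M_n ≈ 1060 kN·m

Assume both tension and compression steel yield.
Net tension couple steel: A_s − A'_s = 4263 mm².
a = (A_s − A'_s) f_y / (0.85 f'_c b) = 1790460/(0.85 × 21.8 × 415) = 232.83 mm.
c = a/β₁ = 232.83/0.85 = 273.92 mm; ε'_s = 0.003(c − d')/c = 0.0022 ≥ f_y/E_s = 0.0021, so compression steel does yield.
M_n = (A_s − A'_s) f_y (d − a/2) + A'_s f_y (d − d') = [1790460 × (620 − 116.415) + 288540 × (620 − 75)] × 10⁻⁶ = 901.65 + 157.25 = 1058.90 kN·m.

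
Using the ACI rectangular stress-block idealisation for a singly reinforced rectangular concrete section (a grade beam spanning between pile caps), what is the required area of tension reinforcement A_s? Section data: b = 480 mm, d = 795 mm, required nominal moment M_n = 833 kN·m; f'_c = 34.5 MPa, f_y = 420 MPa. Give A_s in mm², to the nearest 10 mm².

With M_n = 0.85 f'_c a b (d − a/2), solve the quadratic for a:
a = d − √(d² − 2M_n/(0.85 f'_c b)) = 795 − √(795² − 2 × 833×10⁶/(0.85 × 34.5 × 480)) = 78.29 mm.
A_s = 0.85 f'_c a b / f_y = 0.85 × 34.5 × 78.29 × 480 / 420 = 2623.8 mm².

A_s ≈ 2620 mm²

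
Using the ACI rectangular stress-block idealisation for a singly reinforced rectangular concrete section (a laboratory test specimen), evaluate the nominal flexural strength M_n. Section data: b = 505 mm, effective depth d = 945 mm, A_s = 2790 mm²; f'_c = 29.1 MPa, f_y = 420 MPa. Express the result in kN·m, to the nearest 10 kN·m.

T = A_s f_y = 2790 × 420 = 1171800 N = 1171.8 kN.
From C = T: a = T/(0.85 f'_c b) = 1171800/(0.85 × 29.1 × 505) = 93.81 mm.
M_n = T(d − a/2) = 1171.8 kN × (945 − 46.905) mm = 1052.39 kN·m.

M_n ≈ 1050 kN·m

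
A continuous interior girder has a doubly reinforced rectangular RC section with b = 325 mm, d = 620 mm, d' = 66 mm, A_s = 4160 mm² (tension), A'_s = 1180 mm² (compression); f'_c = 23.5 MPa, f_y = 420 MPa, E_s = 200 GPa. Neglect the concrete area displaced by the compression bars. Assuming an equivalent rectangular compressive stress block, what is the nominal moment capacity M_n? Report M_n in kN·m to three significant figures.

Assume both tension and compression steel yield.
Net tension couple steel: A_s − A'_s = 2980 mm².
a = (A_s − A'_s) f_y / (0.85 f'_c b) = 1251600/(0.85 × 23.5 × 325) = 192.79 mm.
c = a/β₁ = 192.79/0.85 = 226.81 mm; ε'_s = 0.003(c − d')/c = 0.0021 ≥ f_y/E_s = 0.0021, so compression steel does yield.
M_n = (A_s − A'_s) f_y (d − a/2) + A'_s f_y (d − d') = [1251600 × (620 − 96.395) + 495600 × (620 − 66)] × 10⁻⁶ = 655.34 + 274.56 = 929.90 kN·m.

M_n ≈ 930 kN·m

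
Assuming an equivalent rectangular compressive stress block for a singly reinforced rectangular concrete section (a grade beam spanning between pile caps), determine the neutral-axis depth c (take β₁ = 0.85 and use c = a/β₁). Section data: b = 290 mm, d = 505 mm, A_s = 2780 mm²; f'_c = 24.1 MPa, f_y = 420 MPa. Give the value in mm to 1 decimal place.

T = A_s f_y = 2780 × 420 = 1167600 N = 1167.6 kN.
Setting C = 0.85 f'_c a b equal to T: a = 1167600/(0.85 × 24.1 × 290) = 196.544 mm.
With β₁ = 0.85, c = a/β₁ = 196.544/0.85 = 231.2 mm.

c ≈ 231.2 mm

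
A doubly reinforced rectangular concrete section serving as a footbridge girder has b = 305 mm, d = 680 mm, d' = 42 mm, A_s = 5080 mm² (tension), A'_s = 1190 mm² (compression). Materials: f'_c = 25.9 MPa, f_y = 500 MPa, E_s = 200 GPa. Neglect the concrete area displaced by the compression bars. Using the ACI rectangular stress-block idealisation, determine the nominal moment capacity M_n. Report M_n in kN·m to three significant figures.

Assume both tension and compression steel yield.
Net tension couple steel: A_s − A'_s = 3890 mm².
a = (A_s − A'_s) f_y / (0.85 f'_c b) = 1945000/(0.85 × 25.9 × 305) = 289.67 mm.
c = a/β₁ = 289.67/0.85 = 340.79 mm; ε'_s = 0.003(c − d')/c = 0.0026 ≥ f_y/E_s = 0.0025, so compression steel does yield.
M_n = (A_s − A'_s) f_y (d − a/2) + A'_s f_y (d − d') = [1945000 × (680 − 144.835) + 595000 × (680 − 42)] × 10⁻⁶ = 1040.90 + 379.61 = 1420.51 kN·m.

M_n ≈ 1420 kN·m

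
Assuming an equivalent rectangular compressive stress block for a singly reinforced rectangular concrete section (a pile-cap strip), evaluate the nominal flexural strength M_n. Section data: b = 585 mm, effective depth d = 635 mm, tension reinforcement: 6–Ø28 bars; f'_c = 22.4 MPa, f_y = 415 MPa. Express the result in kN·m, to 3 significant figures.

A_s = 6 × 616 = 3696 mm².
T = A_s f_y = 3696 × 415 = 1533840 N = 1533.84 kN.
From C = T: a = T/(0.85 f'_c b) = 1533840/(0.85 × 22.4 × 585) = 137.71 mm.
M_n = T(d − a/2) = 1533.84 kN × (635 − 68.855) mm = 868.38 kN·m.

M_n ≈ 868 kN·m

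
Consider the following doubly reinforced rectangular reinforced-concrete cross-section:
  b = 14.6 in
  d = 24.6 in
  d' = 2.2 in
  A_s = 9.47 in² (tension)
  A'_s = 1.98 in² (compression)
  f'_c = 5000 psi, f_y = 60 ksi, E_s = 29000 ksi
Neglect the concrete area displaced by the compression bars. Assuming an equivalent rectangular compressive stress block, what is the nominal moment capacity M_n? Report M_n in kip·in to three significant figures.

M_n ≈ 12100 kip·in

Assume both steels yield.
a = (A_s − A'_s) f_y/(0.85 f'_c b) = (9.47 − 1.98) × 60/(0.85 × 5 × 14.6) = 7.243 in.
c = a/β₁ = 7.243/0.8 = 9.054 in; ε'_s = 0.003(c − d')/c = 0.0023 ≥ ε_y = 0.0021, so the compression steel yields.
M_n = (A_s − A'_s) f_y (d − a/2) + A'_s f_y (d − d') = 449.4 × (24.6 − 3.6215) + 118.8 × (24.6 − 2.2) = 9427.7 + 2661.1 = 12088.8 kip·in.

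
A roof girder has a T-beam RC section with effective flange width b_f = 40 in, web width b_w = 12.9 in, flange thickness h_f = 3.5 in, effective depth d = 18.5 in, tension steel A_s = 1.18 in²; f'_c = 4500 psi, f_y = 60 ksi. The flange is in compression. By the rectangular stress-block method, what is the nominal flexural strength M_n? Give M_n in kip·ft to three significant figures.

Tension: T = A_s f_y = 1.18 × 60 = 70.8 kips.
Try a within the flange: a = T/(0.85 f'_c b_f) = 70.8/(0.85 × 4.5 × 40) = 0.463 in.
Since a = 0.463 ≤ h_f = 3.5 in, the stress block lies entirely in the flange; analyse as a rectangular beam of width b_f.
M_n = T(d − a/2) = 70.8 × (18.5 − 0.2315) = 1293.4 kip·in.
M_n = 1293.4/12 = 107.78 kip·ft.

M_n ≈ 108 kip·ft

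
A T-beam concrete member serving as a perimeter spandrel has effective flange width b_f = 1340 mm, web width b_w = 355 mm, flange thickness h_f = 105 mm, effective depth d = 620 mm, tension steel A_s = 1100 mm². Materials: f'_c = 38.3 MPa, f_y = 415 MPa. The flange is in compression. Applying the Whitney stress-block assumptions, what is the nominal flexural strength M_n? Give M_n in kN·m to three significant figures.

Tension: T = A_s f_y = 1100 × 415 = 456500 N.
Try a within the flange: a = T/(0.85 f'_c b_f) = 456500/(0.85 × 38.3 × 1340) = 10.46 mm.
Since a = 10.46 ≤ h_f = 105 mm, the stress block lies entirely in the flange; analyse as a rectangular beam of width b_f.
M_n = T(d − a/2) = 456500 × (620 − 5.23) = 280.64 × 10⁶ N·mm.
M_n = 280.64 kN·m.

M_n ≈ 281 kN·m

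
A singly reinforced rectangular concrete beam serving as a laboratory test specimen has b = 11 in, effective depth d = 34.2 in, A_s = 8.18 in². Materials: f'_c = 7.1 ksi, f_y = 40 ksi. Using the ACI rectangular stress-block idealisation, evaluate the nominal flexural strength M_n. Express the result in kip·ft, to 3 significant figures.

M_n ≈ 865 kip·ft

T = A_s f_y = 8.18 × 40 = 327.2 kips.
a = T/(0.85 f'_c b) = 327.2/(0.85 × 7.1 × 11) = 4.929 in.
M_n = T(d − a/2) = 327.2 × (34.2 − 2.4645) = 10383.9 kip·in = 10383.9/12 = 865.33 kip·ft.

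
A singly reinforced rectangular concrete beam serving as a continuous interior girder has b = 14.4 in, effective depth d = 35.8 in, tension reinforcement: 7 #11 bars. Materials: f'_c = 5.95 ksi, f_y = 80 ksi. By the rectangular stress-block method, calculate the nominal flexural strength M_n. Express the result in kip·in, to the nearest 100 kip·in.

M_n ≈ 26000 kip·in

A_s = 7 × 1.56 = 10.92 in².
T = A_s f_y = 10.92 × 80 = 873.6 kips.
a = T/(0.85 f'_c b) = 873.6/(0.85 × 5.95 × 14.4) = 11.995 in.
M_n = T(d − a/2) = 873.6 × (35.8 − 5.9975) = 26035.5 kip·in.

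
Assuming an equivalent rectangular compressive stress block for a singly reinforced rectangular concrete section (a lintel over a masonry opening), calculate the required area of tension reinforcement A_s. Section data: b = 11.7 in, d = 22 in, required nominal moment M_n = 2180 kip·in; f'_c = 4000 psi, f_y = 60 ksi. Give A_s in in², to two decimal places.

A_s ≈ 1.76 in²

From M_n = 0.85 f'_c a b (d − a/2):
a = d − √(d² − 2M_n/(0.85 f'_c b)) = 22 − √(22² − 2 × 2180/(0.85 × 4 × 11.7)) = 2.651 in.
A_s = 0.85 f'_c a b / f_y = 0.85 × 4 × 2.651 × 11.7 / 60 = 1.758 in².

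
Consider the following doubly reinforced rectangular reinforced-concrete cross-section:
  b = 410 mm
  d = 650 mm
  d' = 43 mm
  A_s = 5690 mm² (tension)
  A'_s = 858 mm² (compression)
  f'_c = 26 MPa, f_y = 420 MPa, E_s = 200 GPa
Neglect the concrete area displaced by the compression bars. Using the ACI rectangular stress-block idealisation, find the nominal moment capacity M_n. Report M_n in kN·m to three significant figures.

Assume both tension and compression steel yield.
Net tension couple steel: A_s − A'_s = 4832 mm².
a = (A_s − A'_s) f_y / (0.85 f'_c b) = 2029440/(0.85 × 26 × 410) = 223.98 mm.
c = a/β₁ = 223.98/0.85 = 263.51 mm; ε'_s = 0.003(c − d')/c = 0.0025 ≥ f_y/E_s = 0.0021, so compression steel does yield.
M_n = (A_s − A'_s) f_y (d − a/2) + A'_s f_y (d − d') = [2029440 × (650 − 111.99) + 360360 × (650 − 43)] × 10⁻⁶ = 1091.86 + 218.74 = 1310.60 kN·m.

M_n ≈ 1310 kN·m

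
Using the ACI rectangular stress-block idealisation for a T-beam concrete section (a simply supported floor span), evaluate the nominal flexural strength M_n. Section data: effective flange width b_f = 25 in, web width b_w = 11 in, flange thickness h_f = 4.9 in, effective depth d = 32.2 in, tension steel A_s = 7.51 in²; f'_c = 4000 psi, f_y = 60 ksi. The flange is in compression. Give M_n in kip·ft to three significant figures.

M_n ≈ 1110 kip·ft

Tension: T = A_s f_y = 7.51 × 60 = 450.6 kips.
Try a within the flange: a = T/(0.85 f'_c b_f) = 450.6/(0.85 × 4 × 25) = 5.301 in.
a = 5.301 > h_f = 4.9 in: the block extends into the web. Split into flange-overhang and web parts.
C_f = 0.85 f'_c (b_f − b_w) h_f = 0.85 × 4 × (25 − 11) × 4.9 = 233.2 kips.
Remaining web compression depth: a_w = (T − C_f)/(0.85 f'_c b_w) = (450.6 − 233.2)/(0.85 × 4 × 11) = 5.813 in.
M_n = C_f(d − h_f/2) + (T − C_f)(d − a_w/2) = 233.2 × (32.2 − 2.45) + 217.4 × (32.2 − 2.9065) = 6937.7 + 6368.4 = 13306.1 kip·in.
M_n = 13306.1/12 = 1108.84 kip·ft.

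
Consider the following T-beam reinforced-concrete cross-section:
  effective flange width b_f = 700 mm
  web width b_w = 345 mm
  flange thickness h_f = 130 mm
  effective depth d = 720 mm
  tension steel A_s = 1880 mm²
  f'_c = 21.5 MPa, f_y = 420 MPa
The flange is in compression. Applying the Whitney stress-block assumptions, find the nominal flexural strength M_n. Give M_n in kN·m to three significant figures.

M_n ≈ 544 kN·m

Tension: T = A_s f_y = 1880 × 420 = 789600 N.
Try a within the flange: a = T/(0.85 f'_c b_f) = 789600/(0.85 × 21.5 × 700) = 61.72 mm.
Since a = 61.72 ≤ h_f = 130 mm, the stress block lies entirely in the flange; analyse as a rectangular beam of width b_f.
M_n = T(d − a/2) = 789600 × (720 − 30.86) = 544.14 × 10⁶ N·mm.
M_n = 544.14 kN·m.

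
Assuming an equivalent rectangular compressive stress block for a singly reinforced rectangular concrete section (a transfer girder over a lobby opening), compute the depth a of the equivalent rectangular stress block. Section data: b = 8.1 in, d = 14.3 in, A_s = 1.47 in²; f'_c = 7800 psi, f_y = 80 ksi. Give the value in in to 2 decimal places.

T = A_s f_y = 1.47 × 80 = 117.6 kips.
a = T/(0.85 f'_c b) = 117.6/(0.85 × 7.8 × 8.1) = 2.19 in.

a ≈ 2.19 in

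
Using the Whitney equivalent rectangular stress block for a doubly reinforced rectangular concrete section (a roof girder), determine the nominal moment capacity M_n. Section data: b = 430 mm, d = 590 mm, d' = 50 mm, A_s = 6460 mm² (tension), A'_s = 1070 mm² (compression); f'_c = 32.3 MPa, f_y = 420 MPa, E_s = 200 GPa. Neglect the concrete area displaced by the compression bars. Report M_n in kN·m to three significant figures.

M_n ≈ 1360 kN·m

Assume both tension and compression steel yield.
Net tension couple steel: A_s − A'_s = 5390 mm².
a = (A_s − A'_s) f_y / (0.85 f'_c b) = 2263800/(0.85 × 32.3 × 430) = 191.76 mm.
c = a/β₁ = 191.76/0.819 = 234.14 mm; ε'_s = 0.003(c − d')/c = 0.0024 ≥ f_y/E_s = 0.0021, so compression steel does yield.
M_n = (A_s − A'_s) f_y (d − a/2) + A'_s f_y (d − d') = [2263800 × (590 − 95.88) + 449400 × (590 − 50)] × 10⁻⁶ = 1118.59 + 242.68 = 1361.27 kN·m.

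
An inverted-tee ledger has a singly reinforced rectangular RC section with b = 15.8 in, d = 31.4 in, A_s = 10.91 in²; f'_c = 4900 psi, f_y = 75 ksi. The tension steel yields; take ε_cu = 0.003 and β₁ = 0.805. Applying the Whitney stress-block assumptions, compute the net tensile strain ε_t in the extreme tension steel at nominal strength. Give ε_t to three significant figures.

ε_t ≈ 0.00310

a = A_s f_y/(0.85 f'_c b) = 12.434 in.
β₁ = 0.805, so c = a/β₁ = 12.434/0.805 = 15.446 in.
From the linear strain diagram with ε_cu = 0.003: ε_t = 0.003 (d − c)/c = 0.003 × (31.4 − 15.446)/15.446 = 0.00310.
ε_t < 0.004 — the section is over-reinforced for flexure under ACI limits.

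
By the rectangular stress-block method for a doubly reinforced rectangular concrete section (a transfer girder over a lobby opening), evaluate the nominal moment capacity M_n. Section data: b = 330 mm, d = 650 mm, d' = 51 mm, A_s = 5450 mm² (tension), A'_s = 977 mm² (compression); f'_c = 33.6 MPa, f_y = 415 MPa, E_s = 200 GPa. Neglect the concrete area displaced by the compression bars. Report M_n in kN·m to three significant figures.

M_n ≈ 1270 kN·m

Assume both tension and compression steel yield.
Net tension couple steel: A_s − A'_s = 4473 mm².
a = (A_s − A'_s) f_y / (0.85 f'_c b) = 1856295/(0.85 × 33.6 × 330) = 196.96 mm.
c = a/β₁ = 196.96/0.81 = 243.16 mm; ε'_s = 0.003(c − d')/c = 0.0024 ≥ f_y/E_s = 0.0021, so compression steel does yield.
M_n = (A_s − A'_s) f_y (d − a/2) + A'_s f_y (d − d') = [1856295 × (650 − 98.48) + 405455 × (650 − 51)] × 10⁻⁶ = 1023.78 + 242.87 = 1266.65 kN·m.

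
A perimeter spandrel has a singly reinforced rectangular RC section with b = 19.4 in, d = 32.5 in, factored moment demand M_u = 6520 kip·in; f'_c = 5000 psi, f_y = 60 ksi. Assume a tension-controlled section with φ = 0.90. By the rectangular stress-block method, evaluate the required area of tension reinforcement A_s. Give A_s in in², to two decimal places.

M_n = M_u/φ = 6520/0.90 = 7244.44 kip·in.
From M_n = 0.85 f'_c a b (d − a/2):
a = d − √(d² − 2M_n/(0.85 f'_c b)) = 32.5 − √(32.5² − 2 × 7244.44/(0.85 × 5 × 19.4)) = 2.826 in.
A_s = 0.85 f'_c a b / f_y = 0.85 × 5 × 2.826 × 19.4 / 60 = 3.883 in².

A_s ≈ 3.88 in²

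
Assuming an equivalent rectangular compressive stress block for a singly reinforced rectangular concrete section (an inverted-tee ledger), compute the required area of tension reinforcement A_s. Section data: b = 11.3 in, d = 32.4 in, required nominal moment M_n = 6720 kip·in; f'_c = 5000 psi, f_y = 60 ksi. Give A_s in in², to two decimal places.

A_s ≈ 3.72 in²

From M_n = 0.85 f'_c a b (d − a/2):
a = d − √(d² − 2M_n/(0.85 f'_c b)) = 32.4 − √(32.4² − 2 × 6720/(0.85 × 5 × 11.3)) = 4.653 in.
A_s = 0.85 f'_c a b / f_y = 0.85 × 5 × 4.653 × 11.3 / 60 = 3.724 in².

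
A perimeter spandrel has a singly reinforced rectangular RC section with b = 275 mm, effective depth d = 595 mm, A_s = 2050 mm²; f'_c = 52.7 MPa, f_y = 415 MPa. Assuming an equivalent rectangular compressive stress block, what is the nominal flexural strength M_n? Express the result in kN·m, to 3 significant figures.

M_n ≈ 477 kN·m

T = A_s f_y = 2050 × 415 = 850750 N = 850.75 kN.
From C = T: a = T/(0.85 f'_c b) = 850750/(0.85 × 52.7 × 275) = 69.06 mm.
M_n = T(d − a/2) = 850.75 kN × (595 − 34.53) mm = 476.82 kN·m.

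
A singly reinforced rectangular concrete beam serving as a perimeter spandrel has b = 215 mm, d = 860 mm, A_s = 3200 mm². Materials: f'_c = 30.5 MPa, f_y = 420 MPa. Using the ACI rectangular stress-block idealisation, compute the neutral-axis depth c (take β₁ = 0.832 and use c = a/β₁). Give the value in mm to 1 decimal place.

T = A_s f_y = 3200 × 420 = 1344000 N = 1344 kN.
Setting C = 0.85 f'_c a b equal to T: a = 1344000/(0.85 × 30.5 × 215) = 241.125 mm.
With β₁ = 0.832, c = a/β₁ = 241.125/0.832 = 289.8 mm.

c ≈ 289.8 mm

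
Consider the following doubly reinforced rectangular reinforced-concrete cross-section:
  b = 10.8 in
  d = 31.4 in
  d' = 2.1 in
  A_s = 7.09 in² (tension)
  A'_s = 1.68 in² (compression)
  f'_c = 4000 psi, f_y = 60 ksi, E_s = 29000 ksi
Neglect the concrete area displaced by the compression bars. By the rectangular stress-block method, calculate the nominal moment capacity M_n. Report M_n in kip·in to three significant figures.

M_n ≈ 11700 kip·in

Assume both steels yield.
a = (A_s − A'_s) f_y/(0.85 f'_c b) = (7.09 − 1.68) × 60/(0.85 × 4 × 10.8) = 8.840 in.
c = a/β₁ = 8.840/0.85 = 10.400 in; ε'_s = 0.003(c − d')/c = 0.0024 ≥ ε_y = 0.0021, so the compression steel yields.
M_n = (A_s − A'_s) f_y (d − a/2) + A'_s f_y (d − d') = 324.6 × (31.4 − 4.42) + 100.8 × (31.4 − 2.1) = 8757.7 + 2953.4 = 11711.1 kip·in.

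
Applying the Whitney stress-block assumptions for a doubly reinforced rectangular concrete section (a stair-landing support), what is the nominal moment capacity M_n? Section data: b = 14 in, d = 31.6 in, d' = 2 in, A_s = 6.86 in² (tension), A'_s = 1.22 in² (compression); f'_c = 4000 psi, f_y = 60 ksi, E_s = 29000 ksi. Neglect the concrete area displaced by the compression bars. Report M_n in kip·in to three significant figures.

Assume both steels yield.
a = (A_s − A'_s) f_y/(0.85 f'_c b) = (6.86 − 1.22) × 60/(0.85 × 4 × 14) = 7.109 in.
c = a/β₁ = 7.109/0.85 = 8.364 in; ε'_s = 0.003(c − d')/c = 0.0023 ≥ ε_y = 0.0021, so the compression steel yields.
M_n = (A_s − A'_s) f_y (d − a/2) + A'_s f_y (d − d') = 338.4 × (31.6 − 3.5545) + 73.2 × (31.6 − 2) = 9490.6 + 2166.7 = 11657.3 kip·in.

M_n ≈ 11700 kip·in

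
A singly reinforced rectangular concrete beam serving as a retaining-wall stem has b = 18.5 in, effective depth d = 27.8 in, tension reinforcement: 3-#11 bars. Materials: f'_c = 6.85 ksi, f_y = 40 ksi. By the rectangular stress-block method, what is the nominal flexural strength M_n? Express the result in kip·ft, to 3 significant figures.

A_s = 3 × 1.56 = 4.68 in².
T = A_s f_y = 4.68 × 40 = 187.2 kips.
a = T/(0.85 f'_c b) = 187.2/(0.85 × 6.85 × 18.5) = 1.738 in.
M_n = T(d − a/2) = 187.2 × (27.8 − 0.869) = 5041.5 kip·in = 5041.5/12 = 420.13 kip·ft.

M_n ≈ 420 kip·ft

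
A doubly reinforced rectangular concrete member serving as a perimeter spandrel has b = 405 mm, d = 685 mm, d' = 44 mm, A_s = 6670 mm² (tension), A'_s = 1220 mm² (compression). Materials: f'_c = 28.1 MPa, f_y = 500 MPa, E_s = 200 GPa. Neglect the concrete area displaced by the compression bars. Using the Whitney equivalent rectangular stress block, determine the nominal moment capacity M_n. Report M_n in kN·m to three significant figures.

M_n ≈ 1870 kN·m

Assume both tension and compression steel yield.
Net tension couple steel: A_s − A'_s = 5450 mm².
a = (A_s − A'_s) f_y / (0.85 f'_c b) = 2725000/(0.85 × 28.1 × 405) = 281.70 mm.
c = a/β₁ = 281.70/0.849 = 331.80 mm; ε'_s = 0.003(c − d')/c = 0.0026 ≥ f_y/E_s = 0.0025, so compression steel does yield.
M_n = (A_s − A'_s) f_y (d − a/2) + A'_s f_y (d − d') = [2725000 × (685 − 140.85) + 610000 × (685 − 44)] × 10⁻⁶ = 1482.81 + 391.01 = 1873.82 kN·m.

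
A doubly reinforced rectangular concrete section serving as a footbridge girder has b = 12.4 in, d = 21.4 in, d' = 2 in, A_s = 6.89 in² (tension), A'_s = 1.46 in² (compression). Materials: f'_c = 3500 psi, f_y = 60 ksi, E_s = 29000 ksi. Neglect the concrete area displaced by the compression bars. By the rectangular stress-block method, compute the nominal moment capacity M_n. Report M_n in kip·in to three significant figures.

M_n ≈ 7230 kip·in

Assume both steels yield.
a = (A_s − A'_s) f_y/(0.85 f'_c b) = (6.89 − 1.46) × 60/(0.85 × 3.5 × 12.4) = 8.832 in.
c = a/β₁ = 8.832/0.85 = 10.391 in; ε'_s = 0.003(c − d')/c = 0.0024 ≥ ε_y = 0.0021, so the compression steel yields.
M_n = (A_s − A'_s) f_y (d − a/2) + A'_s f_y (d − d') = 325.8 × (21.4 − 4.416) + 87.6 × (21.4 − 2) = 5533.4 + 1699.4 = 7232.8 kip·in.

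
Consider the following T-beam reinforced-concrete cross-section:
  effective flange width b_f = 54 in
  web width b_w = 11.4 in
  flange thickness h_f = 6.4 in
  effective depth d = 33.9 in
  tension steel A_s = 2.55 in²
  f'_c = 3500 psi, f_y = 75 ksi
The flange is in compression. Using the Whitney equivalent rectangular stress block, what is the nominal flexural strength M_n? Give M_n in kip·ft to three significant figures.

Tension: T = A_s f_y = 2.55 × 75 = 191.25 kips.
Try a within the flange: a = T/(0.85 f'_c b_f) = 191.25/(0.85 × 3.5 × 54) = 1.190 in.
Since a = 1.190 ≤ h_f = 6.4 in, the stress block lies entirely in the flange; analyse as a rectangular beam of width b_f.
M_n = T(d − a/2) = 191.25 × (33.9 − 0.595) = 6369.6 kip·in.
M_n = 6369.6/12 = 530.80 kip·ft.

M_n ≈ 531 kip·ft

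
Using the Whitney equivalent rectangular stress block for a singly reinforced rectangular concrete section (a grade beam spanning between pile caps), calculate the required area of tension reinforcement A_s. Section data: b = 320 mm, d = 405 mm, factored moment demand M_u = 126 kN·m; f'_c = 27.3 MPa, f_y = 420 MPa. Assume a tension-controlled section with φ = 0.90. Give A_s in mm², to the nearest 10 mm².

A_s ≈ 880 mm²

M_n = M_u/φ = 126/0.90 = 140 kN·m.
With M_n = 0.85 f'_c a b (d − a/2), solve the quadratic for a:
a = d − √(d² − 2M_n/(0.85 f'_c b)) = 405 − √(405² − 2 × 140×10⁶/(0.85 × 27.3 × 320)) = 49.59 mm.
A_s = 0.85 f'_c a b / f_y = 0.85 × 27.3 × 49.59 × 320 / 420 = 876.8 mm².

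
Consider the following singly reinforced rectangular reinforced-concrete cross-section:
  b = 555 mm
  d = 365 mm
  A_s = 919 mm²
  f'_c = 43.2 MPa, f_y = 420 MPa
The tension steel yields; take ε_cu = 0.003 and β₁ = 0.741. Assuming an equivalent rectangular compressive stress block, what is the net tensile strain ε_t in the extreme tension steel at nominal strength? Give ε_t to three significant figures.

ε_t ≈ 0.0398

a = A_s f_y/(0.85 f'_c b) = 18.94 mm.
β₁ = 0.741, so c = a/β₁ = 18.94/0.741 = 25.56 mm.
From the linear strain diagram with ε_cu = 0.003: ε_t = 0.003 (d − c)/c = 0.003 × (365 − 25.56)/25.56 = 0.0398.
Since ε_t ≥ 0.005, the section is tension-controlled.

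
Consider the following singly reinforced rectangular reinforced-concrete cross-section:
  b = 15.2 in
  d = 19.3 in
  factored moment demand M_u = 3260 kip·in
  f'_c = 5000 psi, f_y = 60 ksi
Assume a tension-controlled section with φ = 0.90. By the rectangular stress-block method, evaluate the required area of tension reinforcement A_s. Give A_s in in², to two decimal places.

A_s ≈ 3.41 in²

M_n = M_u/φ = 3260/0.90 = 3622.22 kip·in.
From M_n = 0.85 f'_c a b (d − a/2):
a = d − √(d² − 2M_n/(0.85 f'_c b)) = 19.3 − √(19.3² − 2 × 3622.22/(0.85 × 5 × 15.2)) = 3.165 in.
A_s = 0.85 f'_c a b / f_y = 0.85 × 5 × 3.165 × 15.2 / 60 = 3.408 in².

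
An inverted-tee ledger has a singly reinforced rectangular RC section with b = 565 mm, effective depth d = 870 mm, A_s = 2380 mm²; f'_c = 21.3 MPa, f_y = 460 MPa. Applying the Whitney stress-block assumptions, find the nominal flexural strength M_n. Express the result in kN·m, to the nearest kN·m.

M_n ≈ 894 kN·m

T = A_s f_y = 2380 × 460 = 1094800 N = 1094.8 kN.
From C = T: a = T/(0.85 f'_c b) = 1094800/(0.85 × 21.3 × 565) = 107.03 mm.
M_n = T(d − a/2) = 1094.8 kN × (870 − 53.515) mm = 893.89 kN·m.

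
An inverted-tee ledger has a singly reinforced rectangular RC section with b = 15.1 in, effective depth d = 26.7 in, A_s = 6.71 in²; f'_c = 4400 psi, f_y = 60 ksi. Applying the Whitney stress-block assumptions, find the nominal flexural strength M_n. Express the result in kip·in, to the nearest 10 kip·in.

M_n ≈ 9310 kip·in

T = A_s f_y = 6.71 × 60 = 402.6 kips.
a = T/(0.85 f'_c b) = 402.6/(0.85 × 4.4 × 15.1) = 7.129 in.
M_n = T(d − a/2) = 402.6 × (26.7 − 3.5645) = 9314.4 kip·in.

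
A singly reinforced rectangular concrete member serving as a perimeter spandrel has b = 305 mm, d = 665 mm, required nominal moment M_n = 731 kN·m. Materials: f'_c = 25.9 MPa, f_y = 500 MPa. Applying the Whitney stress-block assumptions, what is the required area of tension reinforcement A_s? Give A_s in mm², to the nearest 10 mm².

A_s ≈ 2570 mm²

With M_n = 0.85 f'_c a b (d − a/2), solve the quadratic for a:
a = d − √(d² − 2M_n/(0.85 f'_c b)) = 665 − √(665² − 2 × 731×10⁶/(0.85 × 25.9 × 305)) = 191.20 mm.
A_s = 0.85 f'_c a b / f_y = 0.85 × 25.9 × 191.20 × 305 / 500 = 2567.7 mm².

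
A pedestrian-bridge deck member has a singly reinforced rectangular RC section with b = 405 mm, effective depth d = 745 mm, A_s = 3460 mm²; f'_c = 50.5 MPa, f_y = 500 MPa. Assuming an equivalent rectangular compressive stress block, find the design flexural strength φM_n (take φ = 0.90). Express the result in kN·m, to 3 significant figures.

φM_n ≈ 1080 kN·m

T = A_s f_y = 3460 × 500 = 1730000 N = 1730 kN.
From C = T: a = T/(0.85 f'_c b) = 1730000/(0.85 × 50.5 × 405) = 99.51 mm.
M_n = T(d − a/2) = 1730 kN × (745 − 49.755) mm = 1202.77 kN·m.
φM_n = 0.90 × 1202.77 = 1082.49 kN·m.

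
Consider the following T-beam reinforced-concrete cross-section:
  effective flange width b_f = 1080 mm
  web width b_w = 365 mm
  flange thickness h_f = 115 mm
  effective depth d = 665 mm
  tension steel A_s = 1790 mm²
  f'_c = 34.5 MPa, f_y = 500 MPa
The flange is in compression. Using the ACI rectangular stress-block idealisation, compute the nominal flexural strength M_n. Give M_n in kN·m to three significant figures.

M_n ≈ 583 kN·m

Tension: T = A_s f_y = 1790 × 500 = 895000 N.
Try a within the flange: a = T/(0.85 f'_c b_f) = 895000/(0.85 × 34.5 × 1080) = 28.26 mm.
Since a = 28.26 ≤ h_f = 115 mm, the stress block lies entirely in the flange; analyse as a rectangular beam of width b_f.
M_n = T(d − a/2) = 895000 × (665 − 14.13) = 582.53 × 10⁶ N·mm.
M_n = 582.53 kN·m.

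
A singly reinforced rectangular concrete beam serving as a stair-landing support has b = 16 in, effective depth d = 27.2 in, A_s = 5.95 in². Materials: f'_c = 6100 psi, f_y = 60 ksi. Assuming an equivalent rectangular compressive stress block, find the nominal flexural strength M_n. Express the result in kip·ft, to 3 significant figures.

M_n ≈ 745 kip·ft

T = A_s f_y = 5.95 × 60 = 357 kips.
a = T/(0.85 f'_c b) = 357/(0.85 × 6.1 × 16) = 4.303 in.
M_n = T(d − a/2) = 357 × (27.2 − 2.1515) = 8942.3 kip·in = 8942.3/12 = 745.19 kip·ft.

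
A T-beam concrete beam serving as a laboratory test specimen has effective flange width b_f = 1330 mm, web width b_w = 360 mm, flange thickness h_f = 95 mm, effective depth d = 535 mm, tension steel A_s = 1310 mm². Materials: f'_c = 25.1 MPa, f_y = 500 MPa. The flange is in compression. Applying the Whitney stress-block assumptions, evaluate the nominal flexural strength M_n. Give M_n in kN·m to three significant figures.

Tension: T = A_s f_y = 1310 × 500 = 655000 N.
Try a within the flange: a = T/(0.85 f'_c b_f) = 655000/(0.85 × 25.1 × 1330) = 23.08 mm.
Since a = 23.08 ≤ h_f = 95 mm, the stress block lies entirely in the flange; analyse as a rectangular beam of width b_f.
M_n = T(d − a/2) = 655000 × (535 − 11.54) = 342.87 × 10⁶ N·mm.
M_n = 342.87 kN·m.

M_n ≈ 343 kN·m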